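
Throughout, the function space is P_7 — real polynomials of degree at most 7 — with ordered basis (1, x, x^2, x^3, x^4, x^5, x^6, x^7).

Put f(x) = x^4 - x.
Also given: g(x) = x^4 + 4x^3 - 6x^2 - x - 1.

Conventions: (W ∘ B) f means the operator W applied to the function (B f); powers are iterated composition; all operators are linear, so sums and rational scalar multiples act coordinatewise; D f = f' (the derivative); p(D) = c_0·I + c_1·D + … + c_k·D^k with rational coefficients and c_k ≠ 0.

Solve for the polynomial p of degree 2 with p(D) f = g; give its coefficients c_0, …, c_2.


D^0 f = x^4 - x
D^1 f = 4x^3 - 1
D^2 f = 12x^2
matching coefficients of g against c_0 f + c_1 Df + … from the top degree down determines the c_i
solution: c_0 = 1, c_1 = 1, c_2 = -1/2

c_0 = 1, c_1 = 1, c_2 = -1/2


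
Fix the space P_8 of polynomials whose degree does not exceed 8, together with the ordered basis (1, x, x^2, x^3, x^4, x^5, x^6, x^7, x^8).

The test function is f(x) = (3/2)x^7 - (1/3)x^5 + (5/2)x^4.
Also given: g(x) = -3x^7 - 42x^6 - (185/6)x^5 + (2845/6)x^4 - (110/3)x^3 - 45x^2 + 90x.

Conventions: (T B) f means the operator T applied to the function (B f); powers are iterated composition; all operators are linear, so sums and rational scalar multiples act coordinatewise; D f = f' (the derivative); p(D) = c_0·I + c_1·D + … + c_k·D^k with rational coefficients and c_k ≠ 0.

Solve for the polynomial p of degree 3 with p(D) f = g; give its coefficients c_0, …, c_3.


p(D) = -2·I − 4·D − (1/2)·D^2 + (3/2)·D^3, i.e. c_0 = -2, c_1 = -4, c_2 = -1/2, c_3 = 3/2

D^0 f = (3/2)x^7 - (1/3)x^5 + (5/2)x^4
D^1 f = (21/2)x^6 - (5/3)x^4 + 10x^3
D^2 f = 63x^5 - (20/3)x^3 + 30x^2
D^3 f = 315x^4 - 20x^2 + 60x
matching coefficients of g against c_0 f + c_1 Df + … from the top degree down determines the c_i
solution: c_0 = -2, c_1 = -4, c_2 = -1/2, c_3 = 3/2


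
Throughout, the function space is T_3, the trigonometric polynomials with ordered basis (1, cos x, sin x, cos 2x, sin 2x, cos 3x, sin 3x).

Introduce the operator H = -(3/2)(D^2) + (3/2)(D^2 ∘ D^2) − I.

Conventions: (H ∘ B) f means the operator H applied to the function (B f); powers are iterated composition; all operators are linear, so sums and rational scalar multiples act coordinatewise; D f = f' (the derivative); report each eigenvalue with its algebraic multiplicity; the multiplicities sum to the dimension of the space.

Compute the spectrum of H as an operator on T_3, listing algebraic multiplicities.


image of 1: -1
image of cos x: 2cos x
image of sin x: 2sin x
image of cos 2x: 29cos 2x
image of sin 2x: 29sin 2x
image of cos 3x: 134cos 3x
image of sin 3x: 134sin 3x
the matrix is diagonal; its diagonal is (-1, 2, 2, 29, 29, 134, 134)
for a triangular matrix the eigenvalues are the diagonal entries, with algebraic multiplicity their repetition count

λ = -1 (multiplicity 1), λ = 2 (multiplicity 2), λ = 29 (multiplicity 2), λ = 134 (multiplicity 2)


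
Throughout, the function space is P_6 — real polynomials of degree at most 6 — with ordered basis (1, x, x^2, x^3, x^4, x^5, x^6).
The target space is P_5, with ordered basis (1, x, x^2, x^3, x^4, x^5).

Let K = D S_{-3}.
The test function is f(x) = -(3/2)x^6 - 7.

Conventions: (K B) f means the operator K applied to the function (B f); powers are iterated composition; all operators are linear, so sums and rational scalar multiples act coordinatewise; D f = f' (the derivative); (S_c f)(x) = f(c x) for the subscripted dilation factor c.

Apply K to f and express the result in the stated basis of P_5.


the result is g(x) = -6561x^5

S_{-3} f = -(2187/2)x^6 - 7
D S_{-3} f = -6561x^5


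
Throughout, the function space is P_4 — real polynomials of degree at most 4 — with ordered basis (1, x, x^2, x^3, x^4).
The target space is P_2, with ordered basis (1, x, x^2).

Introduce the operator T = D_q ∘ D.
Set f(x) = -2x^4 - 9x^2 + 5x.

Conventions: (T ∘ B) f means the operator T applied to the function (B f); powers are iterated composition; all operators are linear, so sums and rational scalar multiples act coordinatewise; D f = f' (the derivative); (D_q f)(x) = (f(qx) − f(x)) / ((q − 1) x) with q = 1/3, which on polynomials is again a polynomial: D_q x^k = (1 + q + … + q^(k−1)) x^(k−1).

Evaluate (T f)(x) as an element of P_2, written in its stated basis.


D f = -8x^3 - 18x + 5
D_q D f = -(104/9)x^2 - 18

the image equals g(x) = -(104/9)x^2 - 18


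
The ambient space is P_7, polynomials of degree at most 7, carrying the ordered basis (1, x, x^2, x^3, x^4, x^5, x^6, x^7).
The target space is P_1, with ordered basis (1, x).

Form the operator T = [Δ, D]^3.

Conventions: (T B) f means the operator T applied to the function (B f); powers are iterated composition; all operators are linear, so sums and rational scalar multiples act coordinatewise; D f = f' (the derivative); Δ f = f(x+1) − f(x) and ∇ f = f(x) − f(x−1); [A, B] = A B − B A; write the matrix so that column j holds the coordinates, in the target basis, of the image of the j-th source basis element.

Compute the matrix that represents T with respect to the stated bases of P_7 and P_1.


the matrix is [[0, 0, 0, 0, 0, 0, 0, 0]; [0, 0, 0, 0, 0, 0, 0, 0]] (rows listed top to bottom)

image of 1: 0
image of x: 0
image of x^2: 0
image of x^3: 0
image of x^4: 0
image of x^5: 0
image of x^6: 0
image of x^7: 0
each image's coordinates form column j of the matrix


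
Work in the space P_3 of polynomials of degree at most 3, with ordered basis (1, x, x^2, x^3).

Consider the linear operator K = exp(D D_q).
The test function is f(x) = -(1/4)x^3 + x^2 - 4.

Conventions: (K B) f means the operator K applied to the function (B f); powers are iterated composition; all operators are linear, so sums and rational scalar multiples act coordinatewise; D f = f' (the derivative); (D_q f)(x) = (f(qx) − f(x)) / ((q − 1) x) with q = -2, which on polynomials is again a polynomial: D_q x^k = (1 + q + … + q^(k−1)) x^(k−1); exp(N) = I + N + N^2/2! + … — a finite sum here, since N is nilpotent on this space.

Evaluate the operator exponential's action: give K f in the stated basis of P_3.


the image equals g(x) = -(1/4)x^3 + x^2 - (3/2)x - 5

order-1 term: -(3/2)x - 1
the series for exp(D D_q) f terminates at order 1
exp(D D_q) f = -(1/4)x^3 + x^2 - (3/2)x - 5


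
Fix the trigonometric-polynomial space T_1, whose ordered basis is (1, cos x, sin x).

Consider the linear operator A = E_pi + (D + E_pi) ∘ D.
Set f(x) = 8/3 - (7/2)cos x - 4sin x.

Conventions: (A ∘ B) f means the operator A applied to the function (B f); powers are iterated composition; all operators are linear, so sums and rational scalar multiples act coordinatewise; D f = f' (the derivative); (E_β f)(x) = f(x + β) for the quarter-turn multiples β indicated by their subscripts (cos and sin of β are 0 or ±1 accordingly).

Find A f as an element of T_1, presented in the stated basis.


the result is g(x) = 8/3 + 11cos x + (9/2)sin x

E_pi f = 8/3 + (7/2)cos x + 4sin x
D f = -4cos x + (7/2)sin x
D D f = (7/2)cos x + 4sin x
E_pi D f = 4cos x - (7/2)sin x
(D + E_pi) D f = (15/2)cos x + (1/2)sin x
(E_pi + (D + E_pi) ∘ D) f = 8/3 + 11cos x + (9/2)sin x


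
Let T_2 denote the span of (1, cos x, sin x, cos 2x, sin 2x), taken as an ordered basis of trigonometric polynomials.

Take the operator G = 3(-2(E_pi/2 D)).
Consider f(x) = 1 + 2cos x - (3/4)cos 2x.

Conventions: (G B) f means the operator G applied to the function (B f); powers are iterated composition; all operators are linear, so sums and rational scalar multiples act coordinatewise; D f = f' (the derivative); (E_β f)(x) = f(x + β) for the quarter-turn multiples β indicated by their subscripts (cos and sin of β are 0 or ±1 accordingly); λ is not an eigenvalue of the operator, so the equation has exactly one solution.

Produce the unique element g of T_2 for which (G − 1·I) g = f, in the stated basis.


write g with unknown coordinates in the stated basis and equate coefficients in (G − 1·I) g = f
solving from the highest basis element down gives g = -1 + (2/5)cos x + (3/580)cos 2x - (9/145)sin 2x
check: G g = (12/5)cos x - (108/145)cos 2x - (9/145)sin 2x
so G g − 1·g = 1 + 2cos x - (3/4)cos 2x = f ✓

the image equals g(x) = -1 + (2/5)cos x + (3/580)cos 2x - (9/145)sin 2x


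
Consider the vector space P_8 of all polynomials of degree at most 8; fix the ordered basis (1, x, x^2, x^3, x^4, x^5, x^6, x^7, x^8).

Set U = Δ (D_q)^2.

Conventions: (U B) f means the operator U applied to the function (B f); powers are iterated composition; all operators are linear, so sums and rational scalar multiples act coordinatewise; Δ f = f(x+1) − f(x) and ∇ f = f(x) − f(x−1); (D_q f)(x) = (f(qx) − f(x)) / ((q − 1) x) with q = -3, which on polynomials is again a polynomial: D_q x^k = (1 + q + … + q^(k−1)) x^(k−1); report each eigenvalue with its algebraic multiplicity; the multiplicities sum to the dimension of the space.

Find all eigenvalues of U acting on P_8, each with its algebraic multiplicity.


image of 1: 0
image of x: 0
image of x^2: 0
image of x^3: -14
image of x^4: -280x - 140
image of x^5: -3660x^2 - 3660x - 1220
image of x^6: -44408x^3 - 66612x^2 - 44408x - 11102
image of x^7: -497770x^4 - 995540x^3 - 995540x^2 - 497770x - 99554
image of x^8: -5382480x^5 - 13456200x^4 - 17941600x^3 - 13456200x^2 - 5382480x - 897080
the matrix is upper triangular; its diagonal is (0, 0, 0, 0, 0, 0, 0, 0, 0)
for a triangular matrix the eigenvalues are the diagonal entries, with algebraic multiplicity their repetition count

λ = 0 (multiplicity 9)


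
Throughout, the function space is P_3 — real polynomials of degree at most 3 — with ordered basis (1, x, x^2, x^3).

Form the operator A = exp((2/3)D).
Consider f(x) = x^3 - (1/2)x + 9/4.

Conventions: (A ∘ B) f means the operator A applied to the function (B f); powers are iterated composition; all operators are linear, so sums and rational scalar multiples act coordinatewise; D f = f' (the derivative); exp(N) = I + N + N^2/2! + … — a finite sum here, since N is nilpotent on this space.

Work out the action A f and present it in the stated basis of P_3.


the image equals g(x) = x^3 + 2x^2 + (5/6)x + 239/108

order-1 term: 2x^2 - 1/3
order-2 term: (4/3)x
order-3 term: 8/27
the series for exp((2/3)D) f terminates at order 3
exp((2/3)D) f = x^3 + 2x^2 + (5/6)x + 239/108


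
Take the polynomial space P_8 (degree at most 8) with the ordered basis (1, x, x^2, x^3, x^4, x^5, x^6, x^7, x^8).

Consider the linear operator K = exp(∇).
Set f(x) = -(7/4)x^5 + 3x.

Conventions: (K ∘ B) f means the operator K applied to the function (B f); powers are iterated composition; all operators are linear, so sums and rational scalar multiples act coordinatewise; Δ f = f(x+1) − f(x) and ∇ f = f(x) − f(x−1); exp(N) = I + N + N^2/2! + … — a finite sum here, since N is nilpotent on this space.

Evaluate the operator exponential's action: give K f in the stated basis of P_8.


the image equals g(x) = -(7/4)x^5 - (35/4)x^4 + (35/2)x^2 - (23/4)x - 1/2

order-1 term: -(35/4)x^4 + (35/2)x^3 - (35/2)x^2 + (35/4)x + 5/4
order-2 term: -(35/2)x^3 + (105/2)x^2 - (245/4)x + 105/4
order-3 term: -(35/2)x^2 + (105/2)x - 175/4
order-4 term: -(35/4)x + 35/2
order-5 term: -7/4
the series for exp(∇) f terminates at order 5
exp(∇) f = -(7/4)x^5 - (35/4)x^4 + (35/2)x^2 - (23/4)x - 1/2


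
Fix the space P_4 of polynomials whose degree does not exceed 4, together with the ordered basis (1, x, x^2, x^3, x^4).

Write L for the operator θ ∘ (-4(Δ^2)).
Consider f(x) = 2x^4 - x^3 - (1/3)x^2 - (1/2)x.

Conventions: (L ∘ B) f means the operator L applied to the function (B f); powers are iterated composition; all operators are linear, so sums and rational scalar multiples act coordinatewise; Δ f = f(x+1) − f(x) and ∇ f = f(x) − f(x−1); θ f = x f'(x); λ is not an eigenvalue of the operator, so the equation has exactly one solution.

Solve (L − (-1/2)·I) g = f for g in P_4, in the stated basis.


write g with unknown coordinates in the stated basis and equate coefficients in (L − (-1/2)·I) g = f
solving from the highest basis element down gives g = 4x^4 - 2x^3 + (2302/3)x^2 + 671x
check: L g = -384x^2 - 336x
so L g − (-1/2)·g = 2x^4 - x^3 - (1/3)x^2 - (1/2)x = f ✓

the result is g(x) = 4x^4 - 2x^3 + (2302/3)x^2 + 671x


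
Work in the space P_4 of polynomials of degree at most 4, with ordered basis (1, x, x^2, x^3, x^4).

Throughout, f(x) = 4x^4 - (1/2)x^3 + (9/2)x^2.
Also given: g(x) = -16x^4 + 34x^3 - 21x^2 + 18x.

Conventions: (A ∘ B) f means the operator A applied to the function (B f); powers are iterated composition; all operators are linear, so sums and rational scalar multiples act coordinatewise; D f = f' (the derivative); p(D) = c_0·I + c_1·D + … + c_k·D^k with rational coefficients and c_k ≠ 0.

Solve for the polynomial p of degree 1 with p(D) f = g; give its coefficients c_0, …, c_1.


D^0 f = 4x^4 - (1/2)x^3 + (9/2)x^2
D^1 f = 16x^3 - (3/2)x^2 + 9x
matching coefficients of g against c_0 f + c_1 Df + … from the top degree down determines the c_i
solution: c_0 = -4, c_1 = 2

p(D) = -4·I + 2·D, i.e. c_0 = -4, c_1 = 2


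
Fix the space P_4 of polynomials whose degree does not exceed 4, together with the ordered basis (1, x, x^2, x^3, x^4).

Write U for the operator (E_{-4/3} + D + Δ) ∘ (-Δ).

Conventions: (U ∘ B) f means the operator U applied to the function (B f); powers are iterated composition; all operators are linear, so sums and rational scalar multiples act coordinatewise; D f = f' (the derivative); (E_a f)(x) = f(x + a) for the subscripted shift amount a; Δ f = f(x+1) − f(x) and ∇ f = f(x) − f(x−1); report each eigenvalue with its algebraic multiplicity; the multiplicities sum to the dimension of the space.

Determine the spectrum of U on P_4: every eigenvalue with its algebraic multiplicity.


image of 1: 0
image of x: -1
image of x^2: -2x - 7/3
image of x^3: -3x^2 - 7x - 34/3
image of x^4: -4x^3 - 14x^2 - (136/3)x - 401/27
the matrix is upper triangular; its diagonal is (0, 0, 0, 0, 0)
for a triangular matrix the eigenvalues are the diagonal entries, with algebraic multiplicity their repetition count

λ = 0 (multiplicity 5)


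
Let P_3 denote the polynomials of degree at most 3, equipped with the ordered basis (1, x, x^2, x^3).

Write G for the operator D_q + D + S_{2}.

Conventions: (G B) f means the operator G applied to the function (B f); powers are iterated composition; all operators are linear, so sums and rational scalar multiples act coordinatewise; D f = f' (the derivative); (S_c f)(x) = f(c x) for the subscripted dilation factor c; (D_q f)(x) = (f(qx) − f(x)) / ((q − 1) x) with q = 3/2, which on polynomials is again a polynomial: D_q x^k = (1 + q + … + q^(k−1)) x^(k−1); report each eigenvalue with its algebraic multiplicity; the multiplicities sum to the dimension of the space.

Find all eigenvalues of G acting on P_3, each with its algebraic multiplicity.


image of 1: 1
image of x: 2x + 2
image of x^2: 4x^2 + (9/2)x
image of x^3: 8x^3 + (31/4)x^2
the matrix is upper triangular; its diagonal is (1, 2, 4, 8)
for a triangular matrix the eigenvalues are the diagonal entries, with algebraic multiplicity their repetition count

λ = 1 (multiplicity 1), λ = 2 (multiplicity 1), λ = 4 (multiplicity 1), λ = 8 (multiplicity 1)


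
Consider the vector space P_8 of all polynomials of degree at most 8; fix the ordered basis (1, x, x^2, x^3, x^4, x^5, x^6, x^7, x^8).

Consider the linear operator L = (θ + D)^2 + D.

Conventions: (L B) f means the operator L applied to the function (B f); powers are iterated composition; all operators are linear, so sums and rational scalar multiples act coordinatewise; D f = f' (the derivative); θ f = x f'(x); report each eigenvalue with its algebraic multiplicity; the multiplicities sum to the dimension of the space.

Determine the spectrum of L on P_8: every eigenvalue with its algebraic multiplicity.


image of 1: 0
image of x: x + 2
image of x^2: 4x^2 + 8x + 2
image of x^3: 9x^3 + 18x^2 + 6x
image of x^4: 16x^4 + 32x^3 + 12x^2
image of x^5: 25x^5 + 50x^4 + 20x^3
image of x^6: 36x^6 + 72x^5 + 30x^4
image of x^7: 49x^7 + 98x^6 + 42x^5
image of x^8: 64x^8 + 128x^7 + 56x^6
the matrix is upper triangular; its diagonal is (0, 1, 4, 9, 16, 25, 36, 49, 64)
for a triangular matrix the eigenvalues are the diagonal entries, with algebraic multiplicity their repetition count

λ = 0 (multiplicity 1), λ = 1 (multiplicity 1), λ = 4 (multiplicity 1), λ = 9 (multiplicity 1), λ = 16 (multiplicity 1), λ = 25 (multiplicity 1), λ = 36 (multiplicity 1), λ = 49 (multiplicity 1), λ = 64 (multiplicity 1)


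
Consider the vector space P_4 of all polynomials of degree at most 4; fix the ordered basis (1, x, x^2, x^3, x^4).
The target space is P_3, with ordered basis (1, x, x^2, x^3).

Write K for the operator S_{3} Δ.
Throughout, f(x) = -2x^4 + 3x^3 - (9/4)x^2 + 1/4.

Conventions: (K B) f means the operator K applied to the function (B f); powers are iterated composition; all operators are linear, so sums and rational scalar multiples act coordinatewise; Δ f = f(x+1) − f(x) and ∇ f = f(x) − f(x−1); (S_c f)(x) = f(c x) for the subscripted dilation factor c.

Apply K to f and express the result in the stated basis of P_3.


Δ f = -8x^3 - 3x^2 - (7/2)x - 5/4
S_{3} Δ f = -216x^3 - 27x^2 - (21/2)x - 5/4

g(x) = -216x^3 - 27x^2 - (21/2)x - 5/4


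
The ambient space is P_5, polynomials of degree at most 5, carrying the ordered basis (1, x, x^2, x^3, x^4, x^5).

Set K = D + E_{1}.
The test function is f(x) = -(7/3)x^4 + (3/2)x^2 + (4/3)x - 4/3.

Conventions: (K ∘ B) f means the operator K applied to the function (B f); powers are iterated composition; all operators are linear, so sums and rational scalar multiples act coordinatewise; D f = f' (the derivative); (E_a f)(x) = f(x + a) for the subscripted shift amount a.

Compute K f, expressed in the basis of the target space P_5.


D f = -(28/3)x^3 + 3x + 4/3
E_{1} f = -(7/3)x^4 - (28/3)x^3 - (25/2)x^2 - 5x - 5/6
(D + E_{1}) f = -(7/3)x^4 - (56/3)x^3 - (25/2)x^2 - 2x + 1/2

the result is g(x) = -(7/3)x^4 - (56/3)x^3 - (25/2)x^2 - 2x + 1/2


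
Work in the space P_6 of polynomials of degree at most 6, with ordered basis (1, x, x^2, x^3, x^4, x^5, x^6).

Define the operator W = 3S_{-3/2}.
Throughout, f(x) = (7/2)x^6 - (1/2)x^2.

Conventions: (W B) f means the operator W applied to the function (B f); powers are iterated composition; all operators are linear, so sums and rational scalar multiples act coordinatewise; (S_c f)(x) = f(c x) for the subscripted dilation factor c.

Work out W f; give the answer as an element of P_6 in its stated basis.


the image equals g(x) = (15309/128)x^6 - (27/8)x^2

S_{-3/2} f = (5103/128)x^6 - (9/8)x^2
(3S_{-3/2}) f = (15309/128)x^6 - (27/8)x^2


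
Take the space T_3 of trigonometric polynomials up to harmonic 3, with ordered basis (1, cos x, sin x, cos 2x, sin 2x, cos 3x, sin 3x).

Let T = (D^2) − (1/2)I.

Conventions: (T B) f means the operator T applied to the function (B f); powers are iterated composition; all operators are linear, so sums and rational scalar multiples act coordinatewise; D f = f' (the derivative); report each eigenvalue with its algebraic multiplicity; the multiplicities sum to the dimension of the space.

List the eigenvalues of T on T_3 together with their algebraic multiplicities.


image of 1: -1/2
image of cos x: -(3/2)cos x
image of sin x: -(3/2)sin x
image of cos 2x: -(9/2)cos 2x
image of sin 2x: -(9/2)sin 2x
image of cos 3x: -(19/2)cos 3x
image of sin 3x: -(19/2)sin 3x
the matrix is diagonal; its diagonal is (-1/2, -3/2, -3/2, -9/2, -9/2, -19/2, -19/2)
for a triangular matrix the eigenvalues are the diagonal entries, with algebraic multiplicity their repetition count

λ = -19/2 (multiplicity 2), λ = -9/2 (multiplicity 2), λ = -3/2 (multiplicity 2), λ = -1/2 (multiplicity 1)


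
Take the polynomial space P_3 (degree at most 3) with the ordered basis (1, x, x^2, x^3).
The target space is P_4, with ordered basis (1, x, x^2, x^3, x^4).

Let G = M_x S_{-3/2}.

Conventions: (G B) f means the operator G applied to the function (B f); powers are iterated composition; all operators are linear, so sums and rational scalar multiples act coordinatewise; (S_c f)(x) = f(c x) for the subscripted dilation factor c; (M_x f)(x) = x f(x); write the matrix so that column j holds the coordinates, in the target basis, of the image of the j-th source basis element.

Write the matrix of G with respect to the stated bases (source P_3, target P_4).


the matrix is [[0, 0, 0, 0]; [1, 0, 0, 0]; [0, -3/2, 0, 0]; [0, 0, 9/4, 0]; [0, 0, 0, -27/8]] (rows listed top to bottom)

image of 1: x
image of x: -(3/2)x^2
image of x^2: (9/4)x^3
image of x^3: -(27/8)x^4
each image's coordinates form column j of the matrix


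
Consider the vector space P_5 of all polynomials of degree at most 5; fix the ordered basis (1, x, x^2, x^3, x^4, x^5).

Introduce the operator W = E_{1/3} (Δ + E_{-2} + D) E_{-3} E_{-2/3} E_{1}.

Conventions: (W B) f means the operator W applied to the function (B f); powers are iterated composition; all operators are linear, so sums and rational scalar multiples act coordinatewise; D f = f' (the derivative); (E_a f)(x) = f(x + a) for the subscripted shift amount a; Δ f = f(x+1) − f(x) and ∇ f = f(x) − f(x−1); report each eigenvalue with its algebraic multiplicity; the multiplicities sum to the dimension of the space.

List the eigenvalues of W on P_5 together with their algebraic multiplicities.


λ = 1 (multiplicity 6)

image of 1: 1
image of x: x - 7/3
image of x^2: x^2 - (14/3)x + 94/9
image of x^3: x^3 - 7x^2 + (94/3)x - 1477/27
image of x^4: x^4 - (28/3)x^3 + (188/3)x^2 - (5908/27)x + 22300/81
image of x^5: x^5 - (35/3)x^4 + (940/9)x^3 - (14770/27)x^2 + (111500/81)x - 319495/243
the matrix is upper triangular; its diagonal is (1, 1, 1, 1, 1, 1)
for a triangular matrix the eigenvalues are the diagonal entries, with algebraic multiplicity their repetition count


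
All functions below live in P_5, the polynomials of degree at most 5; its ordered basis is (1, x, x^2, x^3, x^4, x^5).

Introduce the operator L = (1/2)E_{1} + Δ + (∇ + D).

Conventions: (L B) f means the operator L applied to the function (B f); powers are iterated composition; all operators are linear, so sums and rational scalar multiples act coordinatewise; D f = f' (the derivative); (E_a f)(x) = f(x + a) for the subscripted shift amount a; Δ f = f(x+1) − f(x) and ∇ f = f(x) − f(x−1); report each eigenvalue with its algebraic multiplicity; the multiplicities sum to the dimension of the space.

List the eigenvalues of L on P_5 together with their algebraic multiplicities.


image of 1: 1/2
image of x: (1/2)x + 7/2
image of x^2: (1/2)x^2 + 7x + 1/2
image of x^3: (1/2)x^3 + (21/2)x^2 + (3/2)x + 5/2
image of x^4: (1/2)x^4 + 14x^3 + 3x^2 + 10x + 1/2
image of x^5: (1/2)x^5 + (35/2)x^4 + 5x^3 + 25x^2 + (5/2)x + 5/2
the matrix is upper triangular; its diagonal is (1/2, 1/2, 1/2, 1/2, 1/2, 1/2)
for a triangular matrix the eigenvalues are the diagonal entries, with algebraic multiplicity their repetition count

λ = 1/2 (multiplicity 6)


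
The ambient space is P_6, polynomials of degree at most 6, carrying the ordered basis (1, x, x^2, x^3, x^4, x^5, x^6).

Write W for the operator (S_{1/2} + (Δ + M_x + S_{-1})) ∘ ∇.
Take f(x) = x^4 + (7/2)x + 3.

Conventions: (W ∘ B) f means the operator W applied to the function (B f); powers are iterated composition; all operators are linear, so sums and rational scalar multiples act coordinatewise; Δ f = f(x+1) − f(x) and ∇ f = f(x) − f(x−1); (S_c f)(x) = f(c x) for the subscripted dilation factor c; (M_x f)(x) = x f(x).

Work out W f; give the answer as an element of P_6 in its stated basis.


∇ f = 4x^3 - 6x^2 + 4x + 5/2
S_{1/2} ∇ f = (1/2)x^3 - (3/2)x^2 + 2x + 5/2
Δ ∇ f = 12x^2 + 2
M_x ∇ f = 4x^4 - 6x^3 + 4x^2 + (5/2)x
S_{-1} ∇ f = -4x^3 - 6x^2 - 4x + 5/2
(Δ + M_x + S_{-1}) ∇ f = 4x^4 - 10x^3 + 10x^2 - (3/2)x + 9/2
(S_{1/2} + (Δ + M_x + S_{-1})) ∇ f = 4x^4 - (19/2)x^3 + (17/2)x^2 + (1/2)x + 7

the image equals g(x) = 4x^4 - (19/2)x^3 + (17/2)x^2 + (1/2)x + 7


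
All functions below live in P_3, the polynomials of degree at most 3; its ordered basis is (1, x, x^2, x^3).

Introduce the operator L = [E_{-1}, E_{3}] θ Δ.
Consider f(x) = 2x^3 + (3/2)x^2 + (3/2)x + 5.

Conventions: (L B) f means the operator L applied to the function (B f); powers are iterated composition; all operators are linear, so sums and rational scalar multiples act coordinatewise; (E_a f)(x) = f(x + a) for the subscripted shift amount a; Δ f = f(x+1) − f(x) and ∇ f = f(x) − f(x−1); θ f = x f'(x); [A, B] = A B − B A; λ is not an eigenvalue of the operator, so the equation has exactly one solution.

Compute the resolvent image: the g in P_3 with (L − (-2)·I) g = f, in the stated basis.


write g with unknown coordinates in the stated basis and equate coefficients in (L − (-2)·I) g = f
solving from the highest basis element down gives g = x^3 + (3/4)x^2 + (3/4)x + 5/2
check: L g = 0
so L g − (-2)·g = 2x^3 + (3/2)x^2 + (3/2)x + 5 = f ✓

the result is g(x) = x^3 + (3/4)x^2 + (3/4)x + 5/2


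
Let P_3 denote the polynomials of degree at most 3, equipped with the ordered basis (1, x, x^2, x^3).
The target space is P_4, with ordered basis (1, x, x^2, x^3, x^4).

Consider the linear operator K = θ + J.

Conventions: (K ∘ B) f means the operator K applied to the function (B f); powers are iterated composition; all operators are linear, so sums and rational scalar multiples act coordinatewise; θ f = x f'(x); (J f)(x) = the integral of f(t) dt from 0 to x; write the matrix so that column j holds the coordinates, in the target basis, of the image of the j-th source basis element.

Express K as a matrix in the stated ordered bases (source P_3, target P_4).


the matrix is [[0, 0, 0, 0]; [1, 1, 0, 0]; [0, 1/2, 2, 0]; [0, 0, 1/3, 3]; [0, 0, 0, 1/4]] (rows listed top to bottom)

image of 1: x
image of x: (1/2)x^2 + x
image of x^2: (1/3)x^3 + 2x^2
image of x^3: (1/4)x^4 + 3x^3
each image's coordinates form column j of the matrix


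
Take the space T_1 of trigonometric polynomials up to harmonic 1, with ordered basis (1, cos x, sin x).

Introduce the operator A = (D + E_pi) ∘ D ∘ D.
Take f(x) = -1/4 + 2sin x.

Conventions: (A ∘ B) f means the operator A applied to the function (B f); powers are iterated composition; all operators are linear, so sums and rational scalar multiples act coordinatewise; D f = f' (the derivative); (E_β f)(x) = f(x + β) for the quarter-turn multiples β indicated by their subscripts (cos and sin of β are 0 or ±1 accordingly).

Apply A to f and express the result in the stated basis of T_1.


D f = 2cos x
D D f = -2sin x
D (D ∘ D) f = -2cos x
E_pi (D ∘ D) f = 2sin x
(D + E_pi) (D ∘ D) f = -2cos x + 2sin x

the result is g(x) = -2cos x + 2sin x


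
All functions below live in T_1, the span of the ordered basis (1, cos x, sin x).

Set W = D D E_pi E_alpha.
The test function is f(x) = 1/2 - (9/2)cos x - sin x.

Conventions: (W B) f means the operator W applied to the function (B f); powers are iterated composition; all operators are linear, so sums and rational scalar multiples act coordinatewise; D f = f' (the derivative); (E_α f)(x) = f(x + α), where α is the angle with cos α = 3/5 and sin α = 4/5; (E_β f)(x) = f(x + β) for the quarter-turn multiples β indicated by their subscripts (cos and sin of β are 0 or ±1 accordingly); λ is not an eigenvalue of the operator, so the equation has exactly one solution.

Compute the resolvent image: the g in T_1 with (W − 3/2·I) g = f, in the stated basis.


write g with unknown coordinates in the stated basis and equate coefficients in (W − 3/2·I) g = f
solving from the highest basis element down gives g = -1/3 + (97/29)cos x - (54/29)sin x
check: W g = (15/29)cos x - (110/29)sin x
so W g − 3/2·g = 1/2 - (9/2)cos x - sin x = f ✓

the result is g(x) = -1/3 + (97/29)cos x - (54/29)sin x


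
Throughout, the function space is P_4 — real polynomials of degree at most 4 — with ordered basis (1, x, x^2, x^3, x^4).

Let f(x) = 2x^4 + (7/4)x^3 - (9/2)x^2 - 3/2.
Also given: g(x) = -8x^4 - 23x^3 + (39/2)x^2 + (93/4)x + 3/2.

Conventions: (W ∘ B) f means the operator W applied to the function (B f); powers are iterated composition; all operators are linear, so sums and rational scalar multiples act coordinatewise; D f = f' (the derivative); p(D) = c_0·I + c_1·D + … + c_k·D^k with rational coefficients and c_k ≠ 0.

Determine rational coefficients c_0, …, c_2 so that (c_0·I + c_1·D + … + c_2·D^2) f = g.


D^0 f = 2x^4 + (7/4)x^3 - (9/2)x^2 - 3/2
D^1 f = 8x^3 + (21/4)x^2 - 9x
D^2 f = 24x^2 + (21/2)x - 9
matching coefficients of g against c_0 f + c_1 Df + … from the top degree down determines the c_i
solution: c_0 = -4, c_1 = -2, c_2 = 1/2

c_0 = -4, c_1 = -2, c_2 = 1/2


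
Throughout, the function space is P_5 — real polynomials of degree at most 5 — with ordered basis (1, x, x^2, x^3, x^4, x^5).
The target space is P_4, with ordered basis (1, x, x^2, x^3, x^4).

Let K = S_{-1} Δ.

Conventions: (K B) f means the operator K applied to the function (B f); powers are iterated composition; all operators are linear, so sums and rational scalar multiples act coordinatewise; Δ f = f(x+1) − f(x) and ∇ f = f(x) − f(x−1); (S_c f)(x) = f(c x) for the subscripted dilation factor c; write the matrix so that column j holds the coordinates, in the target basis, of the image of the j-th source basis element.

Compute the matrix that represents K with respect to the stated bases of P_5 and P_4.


the matrix is [[0, 1, 1, 1, 1, 1]; [0, 0, -2, -3, -4, -5]; [0, 0, 0, 3, 6, 10]; [0, 0, 0, 0, -4, -10]; [0, 0, 0, 0, 0, 5]] (rows listed top to bottom)

image of 1: 0
image of x: 1
image of x^2: -2x + 1
image of x^3: 3x^2 - 3x + 1
image of x^4: -4x^3 + 6x^2 - 4x + 1
image of x^5: 5x^4 - 10x^3 + 10x^2 - 5x + 1
each image's coordinates form column j of the matrix


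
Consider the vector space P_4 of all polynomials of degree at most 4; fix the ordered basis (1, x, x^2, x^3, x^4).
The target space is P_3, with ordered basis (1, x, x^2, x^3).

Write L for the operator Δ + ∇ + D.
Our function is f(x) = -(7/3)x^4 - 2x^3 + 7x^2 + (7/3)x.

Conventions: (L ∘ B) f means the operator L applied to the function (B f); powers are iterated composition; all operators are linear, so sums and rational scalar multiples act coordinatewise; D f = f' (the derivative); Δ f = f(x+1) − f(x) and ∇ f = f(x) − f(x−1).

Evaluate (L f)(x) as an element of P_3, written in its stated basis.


g(x) = -28x^3 - 18x^2 + (70/3)x + 3

Δ f = -(28/3)x^3 - 20x^2 - (4/3)x + 5
∇ f = -(28/3)x^3 + 8x^2 + (32/3)x - 13/3
D f = -(28/3)x^3 - 6x^2 + 14x + 7/3
(Δ + ∇ + D) f = -28x^3 - 18x^2 + (70/3)x + 3


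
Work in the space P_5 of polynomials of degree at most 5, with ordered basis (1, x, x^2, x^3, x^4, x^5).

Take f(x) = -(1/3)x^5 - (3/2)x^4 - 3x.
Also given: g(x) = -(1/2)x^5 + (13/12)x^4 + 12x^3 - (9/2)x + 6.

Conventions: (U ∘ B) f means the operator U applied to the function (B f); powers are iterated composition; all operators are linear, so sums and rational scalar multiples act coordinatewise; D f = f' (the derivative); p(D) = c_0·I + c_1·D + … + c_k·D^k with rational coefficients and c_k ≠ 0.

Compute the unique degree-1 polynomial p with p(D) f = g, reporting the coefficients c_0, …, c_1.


c_0 = 3/2, c_1 = -2

D^0 f = -(1/3)x^5 - (3/2)x^4 - 3x
D^1 f = -(5/3)x^4 - 6x^3 - 3
matching coefficients of g against c_0 f + c_1 Df + … from the top degree down determines the c_i
solution: c_0 = 3/2, c_1 = -2


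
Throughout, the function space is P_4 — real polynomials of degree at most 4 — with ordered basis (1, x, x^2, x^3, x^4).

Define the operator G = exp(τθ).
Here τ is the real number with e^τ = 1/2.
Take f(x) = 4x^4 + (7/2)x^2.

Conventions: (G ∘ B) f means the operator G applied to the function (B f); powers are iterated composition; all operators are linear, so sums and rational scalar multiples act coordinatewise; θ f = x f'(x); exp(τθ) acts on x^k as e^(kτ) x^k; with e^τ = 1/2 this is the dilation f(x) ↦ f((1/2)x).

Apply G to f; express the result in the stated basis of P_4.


the result is g(x) = (1/4)x^4 + (7/8)x^2

exp(τθ) x^k = e^(kτ) x^k; with e^τ = 1/2 this sends x^k to (1/2)^k x^k
x^2 ↦ 1/4 x^2
x^4 ↦ 1/16 x^4
applying this coordinatewise to f: exp(τθ) f = (1/4)x^4 + (7/8)x^2


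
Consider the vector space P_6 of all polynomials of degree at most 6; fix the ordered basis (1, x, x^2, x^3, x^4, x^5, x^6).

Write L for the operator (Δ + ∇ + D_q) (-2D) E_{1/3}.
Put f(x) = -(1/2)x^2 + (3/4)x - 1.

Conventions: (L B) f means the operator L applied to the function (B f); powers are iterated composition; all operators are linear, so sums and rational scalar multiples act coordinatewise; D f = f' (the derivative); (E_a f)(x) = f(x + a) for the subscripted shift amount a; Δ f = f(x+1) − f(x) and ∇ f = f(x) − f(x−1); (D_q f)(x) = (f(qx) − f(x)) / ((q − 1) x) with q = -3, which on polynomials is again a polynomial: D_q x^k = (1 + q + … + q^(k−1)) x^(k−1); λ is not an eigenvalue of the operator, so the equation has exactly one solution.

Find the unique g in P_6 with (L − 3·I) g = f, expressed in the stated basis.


write g with unknown coordinates in the stated basis and equate coefficients in (L − 3·I) g = f
solving from the highest basis element down gives g = (1/6)x^2 - (1/4)x - 1/3
check: L g = -2
so L g − 3·g = -(1/2)x^2 + (3/4)x - 1 = f ✓

g(x) = (1/6)x^2 - (1/4)x - 1/3


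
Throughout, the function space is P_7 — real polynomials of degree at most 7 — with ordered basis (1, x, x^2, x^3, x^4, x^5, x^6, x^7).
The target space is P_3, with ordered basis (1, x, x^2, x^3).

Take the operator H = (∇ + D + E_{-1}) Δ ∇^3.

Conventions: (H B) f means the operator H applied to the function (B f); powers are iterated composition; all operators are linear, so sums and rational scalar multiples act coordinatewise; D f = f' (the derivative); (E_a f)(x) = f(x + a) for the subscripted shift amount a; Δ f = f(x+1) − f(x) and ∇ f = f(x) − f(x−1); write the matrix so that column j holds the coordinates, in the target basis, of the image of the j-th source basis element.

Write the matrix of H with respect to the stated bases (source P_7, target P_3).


the matrix is [[0, 0, 0, 0, 24, 0, -240, 1680]; [0, 0, 0, 0, 0, 120, 0, -1680]; [0, 0, 0, 0, 0, 0, 360, 0]; [0, 0, 0, 0, 0, 0, 0, 840]] (rows listed top to bottom)

image of 1: 0
image of x: 0
image of x^2: 0
image of x^3: 0
image of x^4: 24
image of x^5: 120x
image of x^6: 360x^2 - 240
image of x^7: 840x^3 - 1680x + 1680
each image's coordinates form column j of the matrix


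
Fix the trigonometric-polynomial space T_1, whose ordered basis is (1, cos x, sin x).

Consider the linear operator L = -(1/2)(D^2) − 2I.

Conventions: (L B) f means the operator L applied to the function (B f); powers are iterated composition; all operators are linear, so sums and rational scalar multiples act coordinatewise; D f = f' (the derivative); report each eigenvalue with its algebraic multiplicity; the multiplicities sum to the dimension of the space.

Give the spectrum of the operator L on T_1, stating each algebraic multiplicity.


λ = -2 (multiplicity 1), λ = -3/2 (multiplicity 2)

image of 1: -2
image of cos x: -(3/2)cos x
image of sin x: -(3/2)sin x
the matrix is diagonal; its diagonal is (-2, -3/2, -3/2)
for a triangular matrix the eigenvalues are the diagonal entries, with algebraic multiplicity their repetition count


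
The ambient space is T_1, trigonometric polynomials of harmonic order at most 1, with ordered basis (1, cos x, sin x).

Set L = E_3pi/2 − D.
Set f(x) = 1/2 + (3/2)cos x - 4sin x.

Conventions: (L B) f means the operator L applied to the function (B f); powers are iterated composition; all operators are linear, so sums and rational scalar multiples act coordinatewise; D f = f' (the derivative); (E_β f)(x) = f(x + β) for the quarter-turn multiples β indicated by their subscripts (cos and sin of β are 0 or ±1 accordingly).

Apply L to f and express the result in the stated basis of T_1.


E_3pi/2 f = 1/2 + 4cos x + (3/2)sin x
D f = -4cos x - (3/2)sin x
(-D) f = 4cos x + (3/2)sin x
(E_3pi/2 − D) f = 1/2 + 8cos x + 3sin x

the result is g(x) = 1/2 + 8cos x + 3sin x


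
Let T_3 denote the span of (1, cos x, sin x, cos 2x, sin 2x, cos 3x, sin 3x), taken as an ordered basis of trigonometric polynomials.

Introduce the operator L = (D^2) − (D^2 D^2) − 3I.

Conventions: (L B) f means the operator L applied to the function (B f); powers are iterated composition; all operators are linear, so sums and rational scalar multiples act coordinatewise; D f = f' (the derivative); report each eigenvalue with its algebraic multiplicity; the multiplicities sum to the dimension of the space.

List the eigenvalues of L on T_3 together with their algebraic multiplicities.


image of 1: -3
image of cos x: -5cos x
image of sin x: -5sin x
image of cos 2x: -23cos 2x
image of sin 2x: -23sin 2x
image of cos 3x: -93cos 3x
image of sin 3x: -93sin 3x
the matrix is diagonal; its diagonal is (-3, -5, -5, -23, -23, -93, -93)
for a triangular matrix the eigenvalues are the diagonal entries, with algebraic multiplicity their repetition count

λ = -93 (multiplicity 2), λ = -23 (multiplicity 2), λ = -5 (multiplicity 2), λ = -3 (multiplicity 1)


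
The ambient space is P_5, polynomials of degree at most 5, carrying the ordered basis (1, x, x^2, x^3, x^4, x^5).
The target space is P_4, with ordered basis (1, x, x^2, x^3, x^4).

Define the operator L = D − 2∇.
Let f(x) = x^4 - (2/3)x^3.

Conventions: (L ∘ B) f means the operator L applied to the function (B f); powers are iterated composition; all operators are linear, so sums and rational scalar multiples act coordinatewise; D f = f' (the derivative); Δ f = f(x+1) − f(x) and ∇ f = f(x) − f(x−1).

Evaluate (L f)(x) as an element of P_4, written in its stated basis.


D f = 4x^3 - 2x^2
∇ f = 4x^3 - 8x^2 + 6x - 5/3
(-2∇) f = -8x^3 + 16x^2 - 12x + 10/3
(D − 2∇) f = -4x^3 + 14x^2 - 12x + 10/3

g(x) = -4x^3 + 14x^2 - 12x + 10/3


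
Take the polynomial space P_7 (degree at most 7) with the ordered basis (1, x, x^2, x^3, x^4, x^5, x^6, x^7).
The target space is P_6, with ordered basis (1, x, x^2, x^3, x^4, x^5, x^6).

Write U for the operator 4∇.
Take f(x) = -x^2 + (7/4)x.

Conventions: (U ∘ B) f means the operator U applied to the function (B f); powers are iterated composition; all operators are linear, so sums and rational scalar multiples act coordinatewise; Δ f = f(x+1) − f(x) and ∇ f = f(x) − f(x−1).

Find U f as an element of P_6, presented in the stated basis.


g(x) = -8x + 11

∇ f = -2x + 11/4
(4∇) f = -8x + 11


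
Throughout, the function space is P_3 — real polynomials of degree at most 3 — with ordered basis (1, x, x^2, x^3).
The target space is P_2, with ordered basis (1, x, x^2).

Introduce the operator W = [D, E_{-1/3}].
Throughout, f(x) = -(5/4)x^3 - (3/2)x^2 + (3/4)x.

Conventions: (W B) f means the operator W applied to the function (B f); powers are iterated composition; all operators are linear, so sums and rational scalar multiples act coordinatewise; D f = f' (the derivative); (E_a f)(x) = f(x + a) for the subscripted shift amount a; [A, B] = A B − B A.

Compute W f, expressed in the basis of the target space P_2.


E_{-1/3} f = -(5/4)x^3 - (1/4)x^2 + (4/3)x - 10/27
D E_{-1/3} f = -(15/4)x^2 - (1/2)x + 4/3
D f = -(15/4)x^2 - 3x + 3/4
E_{-1/3} D f = -(15/4)x^2 - (1/2)x + 4/3
[D, E_{-1/3}] f = 0

the image equals g(x) = 0


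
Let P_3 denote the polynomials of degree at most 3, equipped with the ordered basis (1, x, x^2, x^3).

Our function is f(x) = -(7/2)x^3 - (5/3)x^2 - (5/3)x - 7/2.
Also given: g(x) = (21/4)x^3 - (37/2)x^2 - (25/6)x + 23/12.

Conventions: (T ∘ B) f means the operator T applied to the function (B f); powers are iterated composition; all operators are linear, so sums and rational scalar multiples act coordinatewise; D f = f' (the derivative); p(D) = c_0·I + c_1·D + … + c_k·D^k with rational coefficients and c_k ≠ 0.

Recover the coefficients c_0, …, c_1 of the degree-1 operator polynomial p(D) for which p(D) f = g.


D^0 f = -(7/2)x^3 - (5/3)x^2 - (5/3)x - 7/2
D^1 f = -(21/2)x^2 - (10/3)x - 5/3
matching coefficients of g against c_0 f + c_1 Df + … from the top degree down determines the c_i
solution: c_0 = -3/2, c_1 = 2

p(D) = -(3/2)·I + 2·D, i.e. c_0 = -3/2, c_1 = 2
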